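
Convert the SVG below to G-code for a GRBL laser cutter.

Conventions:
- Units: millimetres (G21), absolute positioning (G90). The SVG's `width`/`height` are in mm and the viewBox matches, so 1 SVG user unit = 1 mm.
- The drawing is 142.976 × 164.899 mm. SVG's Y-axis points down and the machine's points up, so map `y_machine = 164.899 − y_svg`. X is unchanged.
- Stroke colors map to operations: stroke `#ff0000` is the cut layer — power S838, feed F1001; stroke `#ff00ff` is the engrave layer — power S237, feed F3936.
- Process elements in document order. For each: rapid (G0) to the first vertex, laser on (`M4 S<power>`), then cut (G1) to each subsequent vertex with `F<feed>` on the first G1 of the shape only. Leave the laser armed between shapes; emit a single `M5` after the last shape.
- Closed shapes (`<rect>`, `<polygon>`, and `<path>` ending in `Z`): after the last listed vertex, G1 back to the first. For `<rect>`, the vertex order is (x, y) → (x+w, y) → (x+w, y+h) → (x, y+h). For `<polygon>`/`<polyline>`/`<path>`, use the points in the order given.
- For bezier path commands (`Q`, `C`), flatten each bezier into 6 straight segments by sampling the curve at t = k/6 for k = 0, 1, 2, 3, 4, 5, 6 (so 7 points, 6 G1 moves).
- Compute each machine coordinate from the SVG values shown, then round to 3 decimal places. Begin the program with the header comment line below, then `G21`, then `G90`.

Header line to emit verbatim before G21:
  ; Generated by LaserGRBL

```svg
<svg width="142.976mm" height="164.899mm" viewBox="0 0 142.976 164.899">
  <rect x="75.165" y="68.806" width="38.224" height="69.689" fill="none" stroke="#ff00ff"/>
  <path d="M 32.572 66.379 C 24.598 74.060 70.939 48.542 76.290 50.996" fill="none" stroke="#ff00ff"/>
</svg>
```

viewBox `0 0 142.976 164.899` with mm width/height → 1 unit = 1 mm. Flip: y_m = 164.899 − y_svg.

**Shape 1** — `<rect>` rectangle, stroke `#ff00ff` → engrave (S237, F3936). Machine vertices: (75.165,96.093) → (113.389,96.093) → (113.389,26.404) → (75.165,26.404) → (75.165,96.093). Closed: final G1 returns to the first vertex.

**Shape 2** — `<path>` cubic bezier, stroke `#ff00ff` → engrave (S237, F3936). Control points (SVG): P0=(32.572,66.379), P1=(24.598,74.060), P2=(70.939,48.542), P3=(76.290,50.996); sampled at t=k/6. Machine vertices: (32.572,98.520) → (32.670,97.163) → (39.173,99.640) → (49.434,104.251) → (60.805,109.299) → (70.640,113.082) → (76.290,113.903). Open path.

; Generated by LaserGRBL
G21
G90
G0 X75.165 Y96.093
M4 S237
G1 X113.389 Y96.093 F3936
G1 X113.389 Y26.404
G1 X75.165 Y26.404
G1 X75.165 Y96.093
G0 X32.572 Y98.520
M4 S237
G1 X32.670 Y97.163 F3936
G1 X39.173 Y99.640
G1 X49.434 Y104.251
G1 X60.805 Y109.299
G1 X70.640 Y113.082
G1 X76.290 Y113.903
M5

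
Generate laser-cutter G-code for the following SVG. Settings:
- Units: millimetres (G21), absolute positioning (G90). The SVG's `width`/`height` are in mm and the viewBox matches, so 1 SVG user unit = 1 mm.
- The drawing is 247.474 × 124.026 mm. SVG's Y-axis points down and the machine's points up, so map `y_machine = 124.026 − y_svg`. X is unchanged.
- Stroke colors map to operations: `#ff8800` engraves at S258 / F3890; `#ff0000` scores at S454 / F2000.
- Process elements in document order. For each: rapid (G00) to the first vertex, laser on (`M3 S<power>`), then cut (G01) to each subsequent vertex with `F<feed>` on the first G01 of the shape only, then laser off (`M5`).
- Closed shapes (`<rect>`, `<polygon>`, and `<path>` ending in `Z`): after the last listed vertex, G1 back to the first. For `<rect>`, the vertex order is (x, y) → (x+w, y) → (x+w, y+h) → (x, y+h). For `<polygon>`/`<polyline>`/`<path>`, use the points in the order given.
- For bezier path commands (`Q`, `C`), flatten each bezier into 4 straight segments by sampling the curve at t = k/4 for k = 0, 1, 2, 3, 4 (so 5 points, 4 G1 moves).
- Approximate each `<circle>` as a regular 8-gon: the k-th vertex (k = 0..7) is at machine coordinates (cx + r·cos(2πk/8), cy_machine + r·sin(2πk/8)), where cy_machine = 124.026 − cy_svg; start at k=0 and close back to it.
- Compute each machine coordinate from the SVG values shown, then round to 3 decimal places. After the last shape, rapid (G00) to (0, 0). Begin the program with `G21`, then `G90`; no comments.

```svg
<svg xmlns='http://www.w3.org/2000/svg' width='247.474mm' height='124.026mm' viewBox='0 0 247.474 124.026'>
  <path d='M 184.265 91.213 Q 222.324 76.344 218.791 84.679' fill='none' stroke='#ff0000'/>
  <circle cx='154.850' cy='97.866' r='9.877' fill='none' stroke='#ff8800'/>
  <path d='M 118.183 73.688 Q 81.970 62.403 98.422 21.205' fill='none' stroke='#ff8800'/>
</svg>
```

G21
G90
G00 X184.265 Y32.813
M3 S454
G01 X200.695 Y38.797 F2000
G01 X211.926 Y41.881
G01 X217.958 Y42.064
G01 X218.791 Y39.347
M5
G00 X164.727 Y26.160
M3 S258
G01 X161.834 Y33.144 F3890
G01 X154.850 Y36.037
G01 X147.866 Y33.144
G01 X144.973 Y26.160
G01 X147.866 Y19.176
G01 X154.850 Y16.283
G01 X161.834 Y19.176
G01 X164.727 Y26.160
M5
G00 X118.183 Y50.338
M3 S258
G01 X103.368 Y57.850 F3890
G01 X95.136 Y69.101
G01 X93.488 Y84.092
G01 X98.422 Y102.821
M5
G00 X0.000 Y0.000

Since the viewBox matches the mm dimensions, user units are millimetres directly. The only transform is the Y-flip y_m = 124.026 − y_svg.

Shape 1 is a quadratic bezier drawn with `<path>`. Its stroke #ff0000 means score at S454, F2000. After flipping Y the toolpath is (184.265,32.813) → (200.695,38.797) → (211.926,41.881) → (217.958,42.064) → (218.791,39.347).

Shape 2 is a circle drawn with `<circle>`. Its stroke #ff8800 means engrave at S258, F3890. After flipping Y the toolpath is (164.727,26.160) → (161.834,33.144) → (154.850,36.037) → (147.866,33.144) → (144.973,26.160) → (147.866,19.176) → (154.850,16.283) → (161.834,19.176) → (164.727,26.160), returning to the start.

Shape 3 is a quadratic bezier drawn with `<path>`. Its stroke #ff8800 means engrave at S258, F3890. After flipping Y the toolpath is (118.183,50.338) → (103.368,57.850) → (95.136,69.101) → (93.488,84.092) → (98.422,102.821).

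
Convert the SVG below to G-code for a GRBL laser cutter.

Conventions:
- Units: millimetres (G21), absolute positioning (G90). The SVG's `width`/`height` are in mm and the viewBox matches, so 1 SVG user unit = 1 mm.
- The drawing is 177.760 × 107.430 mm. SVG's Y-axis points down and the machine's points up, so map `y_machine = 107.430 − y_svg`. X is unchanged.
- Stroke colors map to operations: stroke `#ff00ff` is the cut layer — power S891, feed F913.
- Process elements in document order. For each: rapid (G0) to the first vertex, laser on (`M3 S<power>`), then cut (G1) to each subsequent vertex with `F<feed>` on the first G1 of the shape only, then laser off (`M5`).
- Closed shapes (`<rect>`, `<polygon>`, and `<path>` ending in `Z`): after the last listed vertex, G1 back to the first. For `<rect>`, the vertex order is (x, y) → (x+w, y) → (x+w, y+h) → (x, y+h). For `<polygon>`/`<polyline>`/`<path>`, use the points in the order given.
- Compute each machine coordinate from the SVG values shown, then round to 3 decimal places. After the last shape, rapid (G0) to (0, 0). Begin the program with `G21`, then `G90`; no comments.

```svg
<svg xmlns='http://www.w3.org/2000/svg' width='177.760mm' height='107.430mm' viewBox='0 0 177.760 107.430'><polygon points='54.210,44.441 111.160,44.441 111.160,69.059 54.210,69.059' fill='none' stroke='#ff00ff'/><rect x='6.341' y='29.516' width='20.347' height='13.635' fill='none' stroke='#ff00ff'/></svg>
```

Since the viewBox matches the mm dimensions, user units are millimetres directly. The only transform is the Y-flip y_m = 107.430 − y_svg.

Shape 1 is a rectangle drawn with `<polygon>`. Its stroke #ff00ff means cut at S891, F913. After flipping Y the toolpath is (54.210,62.989) → (111.160,62.989) → (111.160,38.371) → (54.210,38.371) → (54.210,62.989), returning to the start.

Shape 2 is a rectangle drawn with `<rect>`. Its stroke #ff00ff means cut at S891, F913. After flipping Y the toolpath is (6.341,77.914) → (26.688,77.914) → (26.688,64.279) → (6.341,64.279) → (6.341,77.914), returning to the start.

G21
G90
G0 X54.210 Y62.989
M3 S891
G1 X111.160 Y62.989 F913
G1 X111.160 Y38.371
G1 X54.210 Y38.371
G1 X54.210 Y62.989
M5
G0 X6.341 Y77.914
M3 S891
G1 X26.688 Y77.914 F913
G1 X26.688 Y64.279
G1 X6.341 Y64.279
G1 X6.341 Y77.914
M5
G0 X0.000 Y0.000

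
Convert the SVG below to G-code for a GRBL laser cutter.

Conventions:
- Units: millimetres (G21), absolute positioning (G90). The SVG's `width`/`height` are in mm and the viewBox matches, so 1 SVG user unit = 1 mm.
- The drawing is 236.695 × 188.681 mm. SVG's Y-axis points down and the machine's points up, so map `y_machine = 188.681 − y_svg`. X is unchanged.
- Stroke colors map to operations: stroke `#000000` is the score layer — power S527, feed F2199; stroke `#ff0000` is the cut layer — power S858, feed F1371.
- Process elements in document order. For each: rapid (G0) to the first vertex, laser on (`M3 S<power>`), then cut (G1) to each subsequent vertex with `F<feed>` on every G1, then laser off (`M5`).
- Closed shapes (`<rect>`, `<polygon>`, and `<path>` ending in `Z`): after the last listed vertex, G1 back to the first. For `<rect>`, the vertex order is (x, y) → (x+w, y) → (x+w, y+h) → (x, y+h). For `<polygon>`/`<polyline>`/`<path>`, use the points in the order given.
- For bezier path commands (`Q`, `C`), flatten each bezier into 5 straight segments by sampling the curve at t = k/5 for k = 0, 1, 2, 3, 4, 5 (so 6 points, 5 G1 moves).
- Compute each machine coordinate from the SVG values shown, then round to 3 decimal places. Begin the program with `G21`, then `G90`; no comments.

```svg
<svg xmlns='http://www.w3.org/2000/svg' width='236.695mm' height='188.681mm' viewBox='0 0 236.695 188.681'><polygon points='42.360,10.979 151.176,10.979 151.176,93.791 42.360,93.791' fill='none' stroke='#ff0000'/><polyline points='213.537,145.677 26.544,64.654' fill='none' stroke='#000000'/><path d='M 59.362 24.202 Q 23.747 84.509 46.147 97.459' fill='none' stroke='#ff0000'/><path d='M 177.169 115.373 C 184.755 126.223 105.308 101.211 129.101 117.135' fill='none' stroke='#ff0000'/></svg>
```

G21
G90
G0 X42.360 Y177.702
M3 S858
G1 X151.176 Y177.702 F1371
G1 X151.176 Y94.890 F1371
G1 X42.360 Y94.890 F1371
G1 X42.360 Y177.702 F1371
M5
G0 X213.537 Y43.004
M3 S527
G1 X26.544 Y124.027 F2199
M5
G0 X59.362 Y164.479
M3 S858
G1 X47.437 Y142.250 F1371
G1 X40.152 Y123.811 F1371
G1 X37.509 Y109.159 F1371
G1 X39.508 Y98.296 F1371
G1 X46.147 Y91.222 F1371
M5
G0 X177.169 Y73.308
M3 S858
G1 X172.799 Y70.487 F1371
G1 X156.674 Y72.587 F1371
G1 X137.927 Y75.921 F1371
G1 X125.692 Y76.802 F1371
G1 X129.101 Y71.546 F1371
M5

Since the viewBox matches the mm dimensions, user units are millimetres directly. The only transform is the Y-flip y_m = 188.681 − y_svg.

Shape 1 is a rectangle drawn with `<polygon>`. Its stroke #ff0000 means cut at S858, F1371. After flipping Y the toolpath is (42.360,177.702) → (151.176,177.702) → (151.176,94.890) → (42.360,94.890) → (42.360,177.702), returning to the start.

Shape 2 is a line segment drawn with `<polyline>`. Its stroke #000000 means score at S527, F2199. After flipping Y the toolpath is (213.537,43.004) → (26.544,124.027).

Shape 3 is a quadratic bezier drawn with `<path>`. Its stroke #ff0000 means cut at S858, F1371. After flipping Y the toolpath is (59.362,164.479) → (47.437,142.250) → (40.152,123.811) → (37.509,109.159) → (39.508,98.296) → (46.147,91.222).

Shape 4 is a cubic bezier drawn with `<path>`. Its stroke #ff0000 means cut at S858, F1371. After flipping Y the toolpath is (177.169,73.308) → (172.799,70.487) → (156.674,72.587) → (137.927,75.921) → (125.692,76.802) → (129.101,71.546).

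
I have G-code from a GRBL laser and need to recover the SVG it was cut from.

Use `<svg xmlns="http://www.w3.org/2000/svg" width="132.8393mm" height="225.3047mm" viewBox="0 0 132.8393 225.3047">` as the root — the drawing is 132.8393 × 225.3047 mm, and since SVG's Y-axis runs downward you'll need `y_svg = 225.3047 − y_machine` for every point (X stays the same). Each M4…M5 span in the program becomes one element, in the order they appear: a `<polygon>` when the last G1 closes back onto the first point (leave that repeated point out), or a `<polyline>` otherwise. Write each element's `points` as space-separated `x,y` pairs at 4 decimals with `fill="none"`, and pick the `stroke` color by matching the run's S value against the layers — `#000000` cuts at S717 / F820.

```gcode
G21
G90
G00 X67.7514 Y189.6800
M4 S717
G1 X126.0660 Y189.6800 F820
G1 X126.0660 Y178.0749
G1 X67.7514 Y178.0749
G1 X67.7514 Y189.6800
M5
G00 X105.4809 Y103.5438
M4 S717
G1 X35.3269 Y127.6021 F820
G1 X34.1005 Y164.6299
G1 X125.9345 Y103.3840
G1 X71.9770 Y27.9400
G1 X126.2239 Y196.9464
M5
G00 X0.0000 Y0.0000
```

<svg xmlns="http://www.w3.org/2000/svg" width="132.8393mm" height="225.3047mm" viewBox="0 0 132.8393 225.3047">
  <polygon points="67.7514,35.6247 126.0660,35.6247 126.0660,47.2298 67.7514,47.2298" fill="none" stroke="#000000"/>
  <polyline points="105.4809,121.7609 35.3269,97.7026 34.1005,60.6748 125.9345,121.9207 71.9770,197.3647 126.2239,28.3583" fill="none" stroke="#000000"/>
</svg>

y_svg = 225.3047 − y_m. Every run uses S717, so all elements get stroke `#000000` (cut).

[1] closed run; points: 67.7514,35.6247 126.0660,35.6247 126.0660,47.2298 67.7514,47.2298

[2] open run; points: 105.4809,121.7609 35.3269,97.7026 34.1005,60.6748 125.9345,121.9207 71.9770,197.3647 126.2239,28.3583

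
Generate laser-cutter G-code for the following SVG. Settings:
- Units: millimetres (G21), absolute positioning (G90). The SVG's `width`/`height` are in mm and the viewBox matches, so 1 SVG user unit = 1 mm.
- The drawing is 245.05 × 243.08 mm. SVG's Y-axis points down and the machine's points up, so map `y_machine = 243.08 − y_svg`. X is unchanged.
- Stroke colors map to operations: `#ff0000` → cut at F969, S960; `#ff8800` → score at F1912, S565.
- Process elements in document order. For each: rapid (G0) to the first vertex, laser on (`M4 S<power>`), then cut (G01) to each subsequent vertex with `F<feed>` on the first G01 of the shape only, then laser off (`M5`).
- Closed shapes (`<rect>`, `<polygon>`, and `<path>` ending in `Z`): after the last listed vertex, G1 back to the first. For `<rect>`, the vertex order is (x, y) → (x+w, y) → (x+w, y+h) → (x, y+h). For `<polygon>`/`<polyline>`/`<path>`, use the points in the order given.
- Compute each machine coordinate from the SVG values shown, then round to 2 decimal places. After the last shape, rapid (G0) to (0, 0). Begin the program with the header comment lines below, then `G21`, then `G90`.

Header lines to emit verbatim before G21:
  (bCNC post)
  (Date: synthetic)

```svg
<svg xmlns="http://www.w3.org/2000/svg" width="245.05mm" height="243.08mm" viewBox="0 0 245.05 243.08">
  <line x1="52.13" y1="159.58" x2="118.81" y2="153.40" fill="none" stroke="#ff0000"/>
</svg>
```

viewBox `0 0 245.05 243.08` with mm width/height → 1 unit = 1 mm. Flip: y_m = 243.08 − y_svg.

**Shape 1** — `<line>` line segment, stroke `#ff0000` → cut (S960, F969). Machine vertices: (52.13,83.50) → (118.81,89.68). Open path.

(bCNC post)
(Date: synthetic)
G21
G90
G0 X52.13 Y83.50
M4 S960
G01 X118.81 Y89.68 F969
M5
G0 X0.00 Y0.00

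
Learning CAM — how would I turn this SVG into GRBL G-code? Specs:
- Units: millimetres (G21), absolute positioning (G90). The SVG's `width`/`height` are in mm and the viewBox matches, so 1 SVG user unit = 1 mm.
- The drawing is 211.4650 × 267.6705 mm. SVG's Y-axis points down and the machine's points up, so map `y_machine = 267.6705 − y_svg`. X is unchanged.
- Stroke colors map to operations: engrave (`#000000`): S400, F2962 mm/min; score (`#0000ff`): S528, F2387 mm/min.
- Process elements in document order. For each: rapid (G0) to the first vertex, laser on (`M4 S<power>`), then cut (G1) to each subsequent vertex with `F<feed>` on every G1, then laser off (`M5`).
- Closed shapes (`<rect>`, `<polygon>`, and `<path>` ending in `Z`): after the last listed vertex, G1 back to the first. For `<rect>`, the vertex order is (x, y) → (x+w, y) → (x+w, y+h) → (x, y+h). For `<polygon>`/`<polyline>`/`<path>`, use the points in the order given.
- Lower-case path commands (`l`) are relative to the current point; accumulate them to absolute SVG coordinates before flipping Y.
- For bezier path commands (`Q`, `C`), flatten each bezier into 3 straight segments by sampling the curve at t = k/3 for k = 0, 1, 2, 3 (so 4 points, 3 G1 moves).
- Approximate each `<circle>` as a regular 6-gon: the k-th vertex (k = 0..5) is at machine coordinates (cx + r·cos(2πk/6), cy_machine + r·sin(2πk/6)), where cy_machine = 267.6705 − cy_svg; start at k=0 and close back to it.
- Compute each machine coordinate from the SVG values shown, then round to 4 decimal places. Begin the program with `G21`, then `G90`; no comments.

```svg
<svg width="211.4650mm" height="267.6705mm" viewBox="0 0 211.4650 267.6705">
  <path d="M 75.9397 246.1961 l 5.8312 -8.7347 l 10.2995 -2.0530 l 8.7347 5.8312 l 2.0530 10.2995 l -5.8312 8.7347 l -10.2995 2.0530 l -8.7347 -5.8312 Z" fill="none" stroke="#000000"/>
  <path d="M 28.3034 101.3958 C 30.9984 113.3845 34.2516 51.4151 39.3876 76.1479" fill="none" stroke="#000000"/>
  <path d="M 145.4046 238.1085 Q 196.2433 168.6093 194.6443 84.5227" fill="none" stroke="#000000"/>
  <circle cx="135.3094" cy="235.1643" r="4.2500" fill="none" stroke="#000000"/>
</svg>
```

G21
G90
G0 X75.9397 Y21.4744
M4 S400
G1 X81.7709 Y30.2091 F2962
G1 X92.0704 Y32.2621 F2962
G1 X100.8051 Y26.4309 F2962
G1 X102.8581 Y16.1314 F2962
G1 X97.0269 Y7.3967 F2962
G1 X86.7274 Y5.3437 F2962
G1 X77.9927 Y11.1749 F2962
G1 X75.9397 Y21.4744 F2962
M5
G0 X28.3034 Y166.2747
M4 S400
G1 X31.2335 Y172.9883 F2962
G1 X34.8301 Y193.3050 F2962
G1 X39.3876 Y191.5226 F2962
M5
G0 X145.4046 Y29.5620
M4 S400
G1 X173.4707 Y77.5156 F2962
G1 X189.8839 Y128.7109 F2962
G1 X194.6443 Y183.1478 F2962
M5
G0 X139.5594 Y32.5062
M4 S400
G1 X137.4344 Y36.1868 F2962
G1 X133.1844 Y36.1868 F2962
G1 X131.0594 Y32.5062 F2962
G1 X133.1844 Y28.8256 F2962
G1 X137.4344 Y28.8256 F2962
G1 X139.5594 Y32.5062 F2962
M5

1 u = 1 mm; y_m = 267.6705 − y.

[1] `<path>` regular polygon, #000000→engrave S400 F2962: (75.9397,21.4744) → (81.7709,30.2091) → (92.0704,32.2621) → (100.8051,26.4309) → (102.8581,16.1314) → (97.0269,7.3967) → (86.7274,5.3437) → (77.9927,11.1749) → (75.9397,21.4744) (closed)

[2] `<path>` cubic bezier, #000000→engrave S400 F2962: (28.3034,166.2747) → (31.2335,172.9883) → (34.8301,193.3050) → (39.3876,191.5226)

[3] `<path>` quadratic bezier, #000000→engrave S400 F2962: (145.4046,29.5620) → (173.4707,77.5156) → (189.8839,128.7109) → (194.6443,183.1478)

[4] `<circle>` circle, #000000→engrave S400 F2962: (139.5594,32.5062) → (137.4344,36.1868) → (133.1844,36.1868) → (131.0594,32.5062) → (133.1844,28.8256) → (137.4344,28.8256) → (139.5594,32.5062) (closed)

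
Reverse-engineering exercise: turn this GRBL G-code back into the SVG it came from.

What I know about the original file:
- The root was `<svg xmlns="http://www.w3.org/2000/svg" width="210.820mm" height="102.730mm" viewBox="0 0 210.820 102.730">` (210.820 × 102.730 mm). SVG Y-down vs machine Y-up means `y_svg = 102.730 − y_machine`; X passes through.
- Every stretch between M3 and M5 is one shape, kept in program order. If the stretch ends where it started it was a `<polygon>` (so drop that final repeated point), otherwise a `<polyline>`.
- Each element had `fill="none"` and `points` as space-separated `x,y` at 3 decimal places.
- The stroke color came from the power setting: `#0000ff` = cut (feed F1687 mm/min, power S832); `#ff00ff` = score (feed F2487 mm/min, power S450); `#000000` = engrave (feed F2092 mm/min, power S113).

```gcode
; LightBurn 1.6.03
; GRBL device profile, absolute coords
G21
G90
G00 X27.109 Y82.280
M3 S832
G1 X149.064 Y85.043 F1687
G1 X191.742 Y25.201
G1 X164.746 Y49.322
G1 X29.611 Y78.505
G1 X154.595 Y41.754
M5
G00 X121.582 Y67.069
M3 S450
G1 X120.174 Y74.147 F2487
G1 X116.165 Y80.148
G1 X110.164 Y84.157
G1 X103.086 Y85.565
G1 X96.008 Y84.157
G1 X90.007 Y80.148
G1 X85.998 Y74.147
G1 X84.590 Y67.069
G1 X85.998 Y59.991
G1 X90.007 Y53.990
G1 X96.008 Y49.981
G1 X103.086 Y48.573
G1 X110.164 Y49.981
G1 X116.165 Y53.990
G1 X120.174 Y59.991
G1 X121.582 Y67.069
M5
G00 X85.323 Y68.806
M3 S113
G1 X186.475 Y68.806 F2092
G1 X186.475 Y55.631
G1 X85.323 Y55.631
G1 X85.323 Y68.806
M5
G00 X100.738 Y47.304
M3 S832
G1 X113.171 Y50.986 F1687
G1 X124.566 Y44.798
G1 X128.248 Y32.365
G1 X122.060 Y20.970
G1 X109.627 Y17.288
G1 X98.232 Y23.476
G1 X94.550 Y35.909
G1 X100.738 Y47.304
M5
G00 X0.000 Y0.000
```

Machine Y-up, SVG Y-down with viewBox height 102.730, so y_svg = 102.730 − y_machine; X carries over.

Run 1: S832 ⇒ cut layer `#0000ff`. The run is open, so emit a `<polyline>` with points (Y-flipped): 27.109,20.450 149.064,17.687 191.742,77.529 164.746,53.408 29.611,24.225 154.595,60.976.

Run 2: power S450 maps to stroke `#ff00ff` (score). The run returns to its start, so emit a `<polygon>` with points (Y-flipped): 121.582,35.661 120.174,28.583 116.165,22.582 110.164,18.573 103.086,17.165 96.008,18.573 90.007,22.582 85.998,28.583 84.590,35.661 85.998,42.739 90.007,48.740 96.008,52.749 103.086,54.157 110.164,52.749 116.165,48.740 120.174,42.739.

Run 3: power S113 maps to stroke `#000000` (engrave). The run returns to its start, so emit a `<polygon>` with points (Y-flipped): 85.323,33.924 186.475,33.924 186.475,47.099 85.323,47.099.

Run 4: S832 ⇒ cut layer `#0000ff`. The run returns to its start, so emit a `<polygon>` with points (Y-flipped): 100.738,55.426 113.171,51.744 124.566,57.932 128.248,70.365 122.060,81.760 109.627,85.442 98.232,79.254 94.550,66.821.

<svg xmlns="http://www.w3.org/2000/svg" width="210.820mm" height="102.730mm" viewBox="0 0 210.820 102.730">
  <polyline points="27.109,20.450 149.064,17.687 191.742,77.529 164.746,53.408 29.611,24.225 154.595,60.976" fill="none" stroke="#0000ff"/>
  <polygon points="121.582,35.661 120.174,28.583 116.165,22.582 110.164,18.573 103.086,17.165 96.008,18.573 90.007,22.582 85.998,28.583 84.590,35.661 85.998,42.739 90.007,48.740 96.008,52.749 103.086,54.157 110.164,52.749 116.165,48.740 120.174,42.739" fill="none" stroke="#ff00ff"/>
  <polygon points="85.323,33.924 186.475,33.924 186.475,47.099 85.323,47.099" fill="none" stroke="#000000"/>
  <polygon points="100.738,55.426 113.171,51.744 124.566,57.932 128.248,70.365 122.060,81.760 109.627,85.442 98.232,79.254 94.550,66.821" fill="none" stroke="#0000ff"/>
</svg>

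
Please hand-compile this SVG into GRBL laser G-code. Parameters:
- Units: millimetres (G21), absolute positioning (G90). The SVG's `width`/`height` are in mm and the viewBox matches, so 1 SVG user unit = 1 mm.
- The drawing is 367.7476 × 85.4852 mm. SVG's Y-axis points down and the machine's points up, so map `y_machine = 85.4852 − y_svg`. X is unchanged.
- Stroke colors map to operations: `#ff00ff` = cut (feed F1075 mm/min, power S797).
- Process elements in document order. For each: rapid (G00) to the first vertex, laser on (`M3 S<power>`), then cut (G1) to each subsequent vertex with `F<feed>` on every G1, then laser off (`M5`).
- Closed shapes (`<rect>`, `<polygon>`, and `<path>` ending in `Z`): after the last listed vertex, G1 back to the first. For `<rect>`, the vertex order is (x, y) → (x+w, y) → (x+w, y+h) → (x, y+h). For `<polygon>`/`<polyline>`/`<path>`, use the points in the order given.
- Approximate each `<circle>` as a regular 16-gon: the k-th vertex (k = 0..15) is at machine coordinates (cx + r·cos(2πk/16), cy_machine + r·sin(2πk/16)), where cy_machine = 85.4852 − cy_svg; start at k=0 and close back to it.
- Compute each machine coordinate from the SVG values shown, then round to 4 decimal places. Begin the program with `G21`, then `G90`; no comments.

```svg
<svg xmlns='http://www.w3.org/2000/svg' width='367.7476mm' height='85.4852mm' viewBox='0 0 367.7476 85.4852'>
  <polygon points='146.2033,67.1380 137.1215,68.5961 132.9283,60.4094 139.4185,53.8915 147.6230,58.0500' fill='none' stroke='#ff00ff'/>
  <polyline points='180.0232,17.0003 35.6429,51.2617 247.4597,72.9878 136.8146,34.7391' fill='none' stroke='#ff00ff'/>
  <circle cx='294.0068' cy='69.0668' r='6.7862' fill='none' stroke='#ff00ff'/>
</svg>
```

G21
G90
G00 X146.2033 Y18.3472
M3 S797
G1 X137.1215 Y16.8891 F1075
G1 X132.9283 Y25.0758 F1075
G1 X139.4185 Y31.5937 F1075
G1 X147.6230 Y27.4352 F1075
G1 X146.2033 Y18.3472 F1075
M5
G00 X180.0232 Y68.4849
M3 S797
G1 X35.6429 Y34.2235 F1075
G1 X247.4597 Y12.4974 F1075
G1 X136.8146 Y50.7461 F1075
M5
G00 X300.7930 Y16.4184
M3 S797
G1 X300.2764 Y19.0154 F1075
G1 X298.8054 Y21.2170 F1075
G1 X296.6038 Y22.6880 F1075
G1 X294.0068 Y23.2046 F1075
G1 X291.4098 Y22.6880 F1075
G1 X289.2082 Y21.2170 F1075
G1 X287.7372 Y19.0154 F1075
G1 X287.2206 Y16.4184 F1075
G1 X287.7372 Y13.8214 F1075
G1 X289.2082 Y11.6198 F1075
G1 X291.4098 Y10.1488 F1075
G1 X294.0068 Y9.6322 F1075
G1 X296.6038 Y10.1488 F1075
G1 X298.8054 Y11.6198 F1075
G1 X300.2764 Y13.8214 F1075
G1 X300.7930 Y16.4184 F1075
M5

Since the viewBox matches the mm dimensions, user units are millimetres directly. The only transform is the Y-flip y_m = 85.4852 − y_svg.

Shape 1 is a regular polygon drawn with `<polygon>`. Its stroke #ff00ff means cut at S797, F1075. After flipping Y the toolpath is (146.2033,18.3472) → (137.1215,16.8891) → (132.9283,25.0758) → (139.4185,31.5937) → (147.6230,27.4352) → (146.2033,18.3472), returning to the start.

Shape 2 is a open polyline drawn with `<polyline>`. Its stroke #ff00ff means cut at S797, F1075. After flipping Y the toolpath is (180.0232,68.4849) → (35.6429,34.2235) → (247.4597,12.4974) → (136.8146,50.7461).

Shape 3 is a circle drawn with `<circle>`. Its stroke #ff00ff means cut at S797, F1075. After flipping Y the toolpath is (300.7930,16.4184) → (300.2764,19.0154) → (298.8054,21.2170) → (296.6038,22.6880) → (294.0068,23.2046) → (291.4098,22.6880) → (289.2082,21.2170) → (287.7372,19.0154) → (287.2206,16.4184) → (287.7372,13.8214) → (289.2082,11.6198) → (291.4098,10.1488) → (294.0068,9.6322) → (296.6038,10.1488) → (298.8054,11.6198) → (300.2764,13.8214) → (300.7930,16.4184), returning to the start.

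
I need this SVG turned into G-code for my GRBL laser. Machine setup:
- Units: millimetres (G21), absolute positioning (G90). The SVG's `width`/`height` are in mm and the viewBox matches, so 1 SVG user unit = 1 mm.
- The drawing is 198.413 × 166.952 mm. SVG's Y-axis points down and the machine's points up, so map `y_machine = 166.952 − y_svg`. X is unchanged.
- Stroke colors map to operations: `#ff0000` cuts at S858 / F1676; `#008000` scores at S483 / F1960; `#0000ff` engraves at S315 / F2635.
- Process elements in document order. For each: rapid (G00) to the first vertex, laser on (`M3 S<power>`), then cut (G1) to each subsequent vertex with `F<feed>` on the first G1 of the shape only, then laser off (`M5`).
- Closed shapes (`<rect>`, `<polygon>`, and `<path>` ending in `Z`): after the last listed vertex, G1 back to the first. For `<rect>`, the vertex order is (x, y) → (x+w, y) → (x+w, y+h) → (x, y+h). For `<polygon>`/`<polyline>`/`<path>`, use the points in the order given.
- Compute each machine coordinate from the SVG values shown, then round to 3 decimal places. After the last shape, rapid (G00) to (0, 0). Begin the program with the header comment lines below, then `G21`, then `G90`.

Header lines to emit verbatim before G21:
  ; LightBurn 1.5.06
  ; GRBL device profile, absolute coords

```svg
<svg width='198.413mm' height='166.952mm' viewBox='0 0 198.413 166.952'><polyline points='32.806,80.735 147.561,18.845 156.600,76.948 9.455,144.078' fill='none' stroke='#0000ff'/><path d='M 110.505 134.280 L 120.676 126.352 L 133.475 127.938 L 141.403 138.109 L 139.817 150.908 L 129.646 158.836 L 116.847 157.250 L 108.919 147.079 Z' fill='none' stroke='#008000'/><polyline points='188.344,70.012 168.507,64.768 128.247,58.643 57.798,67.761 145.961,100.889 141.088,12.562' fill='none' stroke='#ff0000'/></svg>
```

1 u = 1 mm; y_m = 166.952 − y.

[1] `<polyline>` open polyline, #0000ff→engrave S315 F2635: (32.806,86.217) → (147.561,148.107) → (156.600,90.004) → (9.455,22.874)

[2] `<path>` regular polygon, #008000→score S483 F1960: (110.505,32.672) → (120.676,40.600) → (133.475,39.014) → (141.403,28.843) → (139.817,16.044) → (129.646,8.116) → (116.847,9.702) → (108.919,19.873) → (110.505,32.672) (closed)

[3] `<polyline>` open polyline, #ff0000→cut S858 F1676: (188.344,96.940) → (168.507,102.184) → (128.247,108.309) → (57.798,99.191) → (145.961,66.063) → (141.088,154.390)

; LightBurn 1.5.06
; GRBL device profile, absolute coords
G21
G90
G00 X32.806 Y86.217
M3 S315
G1 X147.561 Y148.107 F2635
G1 X156.600 Y90.004
G1 X9.455 Y22.874
M5
G00 X110.505 Y32.672
M3 S483
G1 X120.676 Y40.600 F1960
G1 X133.475 Y39.014
G1 X141.403 Y28.843
G1 X139.817 Y16.044
G1 X129.646 Y8.116
G1 X116.847 Y9.702
G1 X108.919 Y19.873
G1 X110.505 Y32.672
M5
G00 X188.344 Y96.940
M3 S858
G1 X168.507 Y102.184 F1676
G1 X128.247 Y108.309
G1 X57.798 Y99.191
G1 X145.961 Y66.063
G1 X141.088 Y154.390
M5
G00 X0.000 Y0.000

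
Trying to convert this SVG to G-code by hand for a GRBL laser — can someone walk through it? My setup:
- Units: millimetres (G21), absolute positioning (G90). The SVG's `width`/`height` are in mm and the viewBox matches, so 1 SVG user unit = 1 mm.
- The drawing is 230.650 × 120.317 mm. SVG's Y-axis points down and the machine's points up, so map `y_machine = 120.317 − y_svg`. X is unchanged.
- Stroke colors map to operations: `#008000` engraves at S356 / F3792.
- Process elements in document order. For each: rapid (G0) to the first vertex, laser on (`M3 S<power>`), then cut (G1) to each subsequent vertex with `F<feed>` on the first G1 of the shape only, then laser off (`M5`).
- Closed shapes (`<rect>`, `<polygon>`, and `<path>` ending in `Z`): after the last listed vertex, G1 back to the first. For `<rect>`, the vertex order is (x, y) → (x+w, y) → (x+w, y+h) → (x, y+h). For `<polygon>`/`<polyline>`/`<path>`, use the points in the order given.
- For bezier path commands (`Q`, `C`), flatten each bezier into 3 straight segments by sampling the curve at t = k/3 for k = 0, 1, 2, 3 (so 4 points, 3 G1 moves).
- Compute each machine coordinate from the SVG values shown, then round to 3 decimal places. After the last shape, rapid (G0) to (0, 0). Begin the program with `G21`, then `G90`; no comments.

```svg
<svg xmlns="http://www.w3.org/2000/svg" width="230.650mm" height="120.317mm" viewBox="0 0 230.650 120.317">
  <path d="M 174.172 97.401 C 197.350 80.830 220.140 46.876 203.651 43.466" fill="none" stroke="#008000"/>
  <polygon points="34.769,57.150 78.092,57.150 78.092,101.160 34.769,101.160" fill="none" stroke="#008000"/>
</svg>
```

viewBox `0 0 230.650 120.317` with mm width/height → 1 unit = 1 mm. Flip: y_m = 120.317 − y_svg.

**Shape 1** — `<path>` cubic bezier, stroke `#008000` → engrave (S356, F3792). Control points (SVG): P0=(174.172,97.401), P1=(197.350,80.830), P2=(220.140,46.876), P3=(203.651,43.466); sampled at t=k/3. Machine vertices: (174.172,22.916) → (195.780,43.506) → (208.487,65.035) → (203.651,76.851). Open path.

**Shape 2** — `<polygon>` rectangle, stroke `#008000` → engrave (S356, F3792). Machine vertices: (34.769,63.167) → (78.092,63.167) → (78.092,19.157) → (34.769,19.157) → (34.769,63.167). Closed: final G1 returns to the first vertex.

G21
G90
G0 X174.172 Y22.916
M3 S356
G1 X195.780 Y43.506 F3792
G1 X208.487 Y65.035
G1 X203.651 Y76.851
M5
G0 X34.769 Y63.167
M3 S356
G1 X78.092 Y63.167 F3792
G1 X78.092 Y19.157
G1 X34.769 Y19.157
G1 X34.769 Y63.167
M5
G0 X0.000 Y0.000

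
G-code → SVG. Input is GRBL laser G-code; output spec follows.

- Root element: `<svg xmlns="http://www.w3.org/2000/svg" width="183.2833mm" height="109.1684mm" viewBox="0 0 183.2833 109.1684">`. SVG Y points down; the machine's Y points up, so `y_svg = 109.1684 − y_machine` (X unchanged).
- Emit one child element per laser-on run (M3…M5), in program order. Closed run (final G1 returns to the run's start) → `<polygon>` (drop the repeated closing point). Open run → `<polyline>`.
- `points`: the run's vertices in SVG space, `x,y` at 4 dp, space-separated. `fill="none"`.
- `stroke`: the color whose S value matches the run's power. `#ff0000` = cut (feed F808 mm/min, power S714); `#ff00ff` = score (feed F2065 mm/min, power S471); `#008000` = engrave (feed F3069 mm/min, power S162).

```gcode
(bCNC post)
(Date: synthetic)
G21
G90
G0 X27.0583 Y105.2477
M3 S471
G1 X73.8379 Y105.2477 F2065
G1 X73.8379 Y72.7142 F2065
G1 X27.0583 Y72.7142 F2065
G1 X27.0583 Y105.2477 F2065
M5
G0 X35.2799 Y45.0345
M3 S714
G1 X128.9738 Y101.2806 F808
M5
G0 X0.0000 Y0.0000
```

Machine Y-up, SVG Y-down with viewBox height 109.1684, so y_svg = 109.1684 − y_machine; X carries over.

Run 1: the run's S471 means `#ff00ff` (score). The run returns to its start, so emit a `<polygon>` with points (Y-flipped): 27.0583,3.9207 73.8379,3.9207 73.8379,36.4542 27.0583,36.4542.

Run 2: the run's S714 means `#ff0000` (cut). The run is open, so emit a `<polyline>` with points (Y-flipped): 35.2799,64.1339 128.9738,7.8878.

<svg xmlns="http://www.w3.org/2000/svg" width="183.2833mm" height="109.1684mm" viewBox="0 0 183.2833 109.1684">
  <polygon points="27.0583,3.9207 73.8379,3.9207 73.8379,36.4542 27.0583,36.4542" fill="none" stroke="#ff00ff"/>
  <polyline points="35.2799,64.1339 128.9738,7.8878" fill="none" stroke="#ff0000"/>
</svg>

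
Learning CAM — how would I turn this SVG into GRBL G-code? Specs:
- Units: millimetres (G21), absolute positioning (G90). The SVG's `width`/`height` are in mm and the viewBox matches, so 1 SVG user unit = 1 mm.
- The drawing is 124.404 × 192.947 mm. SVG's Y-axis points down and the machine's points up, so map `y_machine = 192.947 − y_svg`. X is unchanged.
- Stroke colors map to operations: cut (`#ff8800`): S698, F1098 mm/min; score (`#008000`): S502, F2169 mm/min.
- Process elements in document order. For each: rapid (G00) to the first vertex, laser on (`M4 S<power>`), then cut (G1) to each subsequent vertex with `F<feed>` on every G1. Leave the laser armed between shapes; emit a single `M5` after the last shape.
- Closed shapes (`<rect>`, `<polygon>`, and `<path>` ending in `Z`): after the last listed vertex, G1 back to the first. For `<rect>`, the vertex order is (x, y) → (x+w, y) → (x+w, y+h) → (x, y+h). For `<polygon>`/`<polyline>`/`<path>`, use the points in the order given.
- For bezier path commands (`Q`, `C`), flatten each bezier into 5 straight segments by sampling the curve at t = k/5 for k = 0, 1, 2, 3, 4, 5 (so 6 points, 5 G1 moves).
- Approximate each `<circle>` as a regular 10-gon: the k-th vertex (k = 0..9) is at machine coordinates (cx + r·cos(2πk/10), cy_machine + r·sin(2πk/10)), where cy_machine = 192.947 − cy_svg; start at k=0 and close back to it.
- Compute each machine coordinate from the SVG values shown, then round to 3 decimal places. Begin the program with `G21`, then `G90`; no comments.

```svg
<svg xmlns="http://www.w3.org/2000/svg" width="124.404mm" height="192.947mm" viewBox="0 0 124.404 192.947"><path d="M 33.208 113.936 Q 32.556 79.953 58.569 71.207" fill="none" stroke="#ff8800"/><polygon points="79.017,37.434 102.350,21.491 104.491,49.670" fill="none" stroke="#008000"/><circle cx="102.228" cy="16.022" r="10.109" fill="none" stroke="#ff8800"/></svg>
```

1 u = 1 mm; y_m = 192.947 − y.

[1] `<path>` quadratic bezier, #ff8800→cut S698 F1098: (33.208,79.011) → (34.014,91.595) → (36.953,102.159) → (42.025,110.705) → (49.230,117.232) → (58.569,121.740)

[2] `<polygon>` regular polygon, #008000→score S502 F2169: (79.017,155.513) → (102.350,171.456) → (104.491,143.277) → (79.017,155.513) (closed)

[3] `<circle>` circle, #ff8800→cut S698 F1098: (112.337,176.925) → (110.406,182.867) → (105.352,186.539) → (99.104,186.539) → (94.050,182.867) → (92.119,176.925) → (94.050,170.983) → (99.104,167.311) → (105.352,167.311) → (110.406,170.983) → (112.337,176.925) (closed)

G21
G90
G00 X33.208 Y79.011
M4 S698
G1 X34.014 Y91.595 F1098
G1 X36.953 Y102.159 F1098
G1 X42.025 Y110.705 F1098
G1 X49.230 Y117.232 F1098
G1 X58.569 Y121.740 F1098
G00 X79.017 Y155.513
M4 S502
G1 X102.350 Y171.456 F2169
G1 X104.491 Y143.277 F2169
G1 X79.017 Y155.513 F2169
G00 X112.337 Y176.925
M4 S698
G1 X110.406 Y182.867 F1098
G1 X105.352 Y186.539 F1098
G1 X99.104 Y186.539 F1098
G1 X94.050 Y182.867 F1098
G1 X92.119 Y176.925 F1098
G1 X94.050 Y170.983 F1098
G1 X99.104 Y167.311 F1098
G1 X105.352 Y167.311 F1098
G1 X110.406 Y170.983 F1098
G1 X112.337 Y176.925 F1098
M5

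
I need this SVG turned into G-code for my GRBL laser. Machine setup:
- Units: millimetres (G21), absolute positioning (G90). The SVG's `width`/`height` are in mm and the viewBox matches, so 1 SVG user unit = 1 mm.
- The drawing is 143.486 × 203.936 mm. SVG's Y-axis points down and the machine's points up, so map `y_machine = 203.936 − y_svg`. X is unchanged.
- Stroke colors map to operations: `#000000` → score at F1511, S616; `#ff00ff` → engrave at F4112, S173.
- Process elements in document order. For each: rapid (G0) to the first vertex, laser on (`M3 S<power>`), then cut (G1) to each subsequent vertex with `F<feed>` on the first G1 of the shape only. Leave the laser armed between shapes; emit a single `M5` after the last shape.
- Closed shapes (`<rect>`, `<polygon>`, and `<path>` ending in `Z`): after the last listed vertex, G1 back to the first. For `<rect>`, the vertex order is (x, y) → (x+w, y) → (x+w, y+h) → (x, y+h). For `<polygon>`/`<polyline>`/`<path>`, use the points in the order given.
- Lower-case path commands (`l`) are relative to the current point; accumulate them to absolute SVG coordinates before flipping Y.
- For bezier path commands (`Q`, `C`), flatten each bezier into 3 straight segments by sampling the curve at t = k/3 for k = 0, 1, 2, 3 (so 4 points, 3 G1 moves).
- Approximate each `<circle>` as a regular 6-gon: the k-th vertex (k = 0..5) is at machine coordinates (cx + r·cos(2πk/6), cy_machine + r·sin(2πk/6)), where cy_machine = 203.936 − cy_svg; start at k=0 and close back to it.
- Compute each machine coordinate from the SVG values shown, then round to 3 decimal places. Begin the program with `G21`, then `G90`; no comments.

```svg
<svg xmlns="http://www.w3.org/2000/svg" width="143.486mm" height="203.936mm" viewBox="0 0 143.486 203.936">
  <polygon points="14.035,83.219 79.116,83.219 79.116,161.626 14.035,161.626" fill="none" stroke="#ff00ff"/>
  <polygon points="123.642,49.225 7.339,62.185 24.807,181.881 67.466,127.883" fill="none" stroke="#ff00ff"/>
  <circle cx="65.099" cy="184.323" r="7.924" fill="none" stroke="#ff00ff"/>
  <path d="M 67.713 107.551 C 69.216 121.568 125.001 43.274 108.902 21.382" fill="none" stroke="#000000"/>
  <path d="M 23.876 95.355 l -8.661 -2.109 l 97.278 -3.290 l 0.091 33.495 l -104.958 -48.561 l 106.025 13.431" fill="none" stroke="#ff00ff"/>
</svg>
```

G21
G90
G0 X14.035 Y120.717
M3 S173
G1 X79.116 Y120.717 F4112
G1 X79.116 Y42.310
G1 X14.035 Y42.310
G1 X14.035 Y120.717
G0 X123.642 Y154.711
M3 S173
G1 X7.339 Y141.751 F4112
G1 X24.807 Y22.055
G1 X67.466 Y76.053
G1 X123.642 Y154.711
G0 X73.023 Y19.613
M3 S173
G1 X69.061 Y26.475 F4112
G1 X61.137 Y26.475
G1 X57.175 Y19.613
G1 X61.137 Y12.751
G1 X69.061 Y12.751
G1 X73.023 Y19.613
G0 X67.713 Y96.385
M3 S616
G1 X82.637 Y107.630 F1511
G1 X105.712 Y147.369
G1 X108.902 Y182.554
G0 X23.876 Y108.581
M3 S173
G1 X15.215 Y110.690 F4112
G1 X112.493 Y113.980
G1 X112.584 Y80.485
G1 X7.626 Y129.046
G1 X113.651 Y115.615
M5

1 u = 1 mm; y_m = 203.936 − y.

[1] `<polygon>` rectangle, #ff00ff→engrave S173 F4112: (14.035,120.717) → (79.116,120.717) → (79.116,42.310) → (14.035,42.310) → (14.035,120.717) (closed)

[2] `<polygon>` closed polygon, #ff00ff→engrave S173 F4112: (123.642,154.711) → (7.339,141.751) → (24.807,22.055) → (67.466,76.053) → (123.642,154.711) (closed)

[3] `<circle>` circle, #ff00ff→engrave S173 F4112: (73.023,19.613) → (69.061,26.475) → (61.137,26.475) → (57.175,19.613) → (61.137,12.751) → (69.061,12.751) → (73.023,19.613) (closed)

[4] `<path>` cubic bezier, #000000→score S616 F1511: (67.713,96.385) → (82.637,107.630) → (105.712,147.369) → (108.902,182.554)

[5] `<path>` open polyline, #ff00ff→engrave S173 F4112: (23.876,108.581) → (15.215,110.690) → (112.493,113.980) → (112.584,80.485) → (7.626,129.046) → (113.651,115.615)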